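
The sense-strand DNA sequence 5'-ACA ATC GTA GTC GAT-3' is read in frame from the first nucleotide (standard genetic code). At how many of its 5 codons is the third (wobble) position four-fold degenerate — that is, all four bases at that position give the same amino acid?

Codon 1 ACA (Thr): third position 4-fold.
Codon 2 ATC (Ile): third position 3-fold.
Codon 3 GTA (Val): third position 4-fold.
Codon 4 GTC (Val): third position 4-fold.
Codon 5 GAT (Asp): third position 2-fold.
Four-fold degenerate third positions: 3.

3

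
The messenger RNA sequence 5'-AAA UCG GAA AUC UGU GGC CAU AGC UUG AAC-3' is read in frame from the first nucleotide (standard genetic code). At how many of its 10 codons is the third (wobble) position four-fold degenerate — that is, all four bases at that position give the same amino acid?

Codon 1 AAA (Lys): third position 2-fold.
Codon 2 UCG (Ser): third position 4-fold.
Codon 3 GAA (Glu): third position 2-fold.
Codon 4 AUC (Ile): third position 3-fold.
Codon 5 UGU (Cys): third position 2-fold.
Codon 6 GGC (Gly): third position 4-fold.
Codon 7 CAU (His): third position 2-fold.
Codon 8 AGC (Ser): third position 2-fold.
Codon 9 UUG (Leu): third position 2-fold.
Codon 10 AAC (Asn): third position 2-fold.
Four-fold degenerate third positions: 2.

2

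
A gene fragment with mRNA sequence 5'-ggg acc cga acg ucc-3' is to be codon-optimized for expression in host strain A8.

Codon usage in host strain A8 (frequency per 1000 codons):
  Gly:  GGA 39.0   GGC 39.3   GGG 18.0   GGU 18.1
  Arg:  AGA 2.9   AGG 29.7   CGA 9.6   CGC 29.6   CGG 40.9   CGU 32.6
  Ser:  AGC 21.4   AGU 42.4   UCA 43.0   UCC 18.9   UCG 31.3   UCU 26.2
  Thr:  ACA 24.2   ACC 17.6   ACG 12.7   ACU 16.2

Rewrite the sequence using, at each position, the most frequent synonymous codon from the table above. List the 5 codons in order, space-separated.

GGC ACA CGG ACA UCA

Codon 1 (Gly): best is GGC at 39.3.
Codon 2 (Thr): best is ACA at 24.2.
Codon 3 (Arg): best is CGG at 40.9.
Codon 4 (Thr): best is ACA at 24.2.
Codon 5 (Ser): best is UCA at 43.0.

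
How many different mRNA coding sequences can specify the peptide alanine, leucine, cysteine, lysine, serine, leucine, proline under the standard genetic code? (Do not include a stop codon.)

13824

Ala: 4 codons.
Leu: 6 codons.
Cys: 2 codons.
Lys: 2 codons.
Ser: 6 codons.
Leu: 6 codons.
Pro: 4 codons.
4 × 6 × 2 × 2 × 6 × 6 × 4 = 13824.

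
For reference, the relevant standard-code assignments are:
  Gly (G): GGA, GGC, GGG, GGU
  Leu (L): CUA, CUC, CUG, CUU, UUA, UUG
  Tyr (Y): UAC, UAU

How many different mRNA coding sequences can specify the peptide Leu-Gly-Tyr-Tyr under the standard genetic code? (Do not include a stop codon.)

Leu: 6 codons.
Gly: 4 codons.
Tyr: 2 codons.
Tyr: 2 codons.
6 × 4 × 2 × 2 = 96.

96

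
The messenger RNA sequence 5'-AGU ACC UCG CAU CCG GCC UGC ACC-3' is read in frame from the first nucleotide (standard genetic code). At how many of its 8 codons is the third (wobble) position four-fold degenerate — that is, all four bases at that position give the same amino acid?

5

Codon 1 AGU (Ser): third position 2-fold.
Codon 2 ACC (Thr): third position 4-fold.
Codon 3 UCG (Ser): third position 4-fold.
Codon 4 CAU (His): third position 2-fold.
Codon 5 CCG (Pro): third position 4-fold.
Codon 6 GCC (Ala): third position 4-fold.
Codon 7 UGC (Cys): third position 2-fold.
Codon 8 ACC (Thr): third position 4-fold.
Four-fold degenerate third positions: 5.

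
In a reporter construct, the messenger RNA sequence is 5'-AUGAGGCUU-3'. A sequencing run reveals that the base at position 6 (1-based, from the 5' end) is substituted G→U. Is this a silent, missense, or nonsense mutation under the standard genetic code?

Position 6 falls in codon 2: AGG → Arg.
After the substitution the codon is AGU → Ser.
Arg ≠ Ser, so this is a missense mutation.

missense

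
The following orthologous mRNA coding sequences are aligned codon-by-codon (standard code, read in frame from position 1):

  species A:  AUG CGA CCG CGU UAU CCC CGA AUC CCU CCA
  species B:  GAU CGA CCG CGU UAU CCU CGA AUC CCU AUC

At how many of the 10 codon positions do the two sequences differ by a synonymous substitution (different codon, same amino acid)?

1

Codon 1: AUG Met / GAU Asp — nonsynonymous.
Codon 2: CGA Arg / CGA Arg — identical.
Codon 3: CCG Pro / CCG Pro — identical.
Codon 4: CGU Arg / CGU Arg — identical.
Codon 5: UAU Tyr / UAU Tyr — identical.
Codon 6: CCC Pro / CCU Pro — synonymous.
Codon 7: CGA Arg / CGA Arg — identical.
Codon 8: AUC Ile / AUC Ile — identical.
Codon 9: CCU Pro / CCU Pro — identical.
Codon 10: CCA Pro / AUC Ile — nonsynonymous.
Synonymous differences: 1.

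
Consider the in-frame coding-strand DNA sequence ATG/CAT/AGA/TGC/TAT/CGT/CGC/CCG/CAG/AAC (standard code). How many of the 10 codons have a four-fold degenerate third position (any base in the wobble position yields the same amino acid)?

3

Codon 1 ATG (Met): third position 1-fold.
Codon 2 CAT (His): third position 2-fold.
Codon 3 AGA (Arg): third position 2-fold.
Codon 4 TGC (Cys): third position 2-fold.
Codon 5 TAT (Tyr): third position 2-fold.
Codon 6 CGT (Arg): third position 4-fold.
Codon 7 CGC (Arg): third position 4-fold.
Codon 8 CCG (Pro): third position 4-fold.
Codon 9 CAG (Gln): third position 2-fold.
Codon 10 AAC (Asn): third position 2-fold.
Four-fold degenerate third positions: 3.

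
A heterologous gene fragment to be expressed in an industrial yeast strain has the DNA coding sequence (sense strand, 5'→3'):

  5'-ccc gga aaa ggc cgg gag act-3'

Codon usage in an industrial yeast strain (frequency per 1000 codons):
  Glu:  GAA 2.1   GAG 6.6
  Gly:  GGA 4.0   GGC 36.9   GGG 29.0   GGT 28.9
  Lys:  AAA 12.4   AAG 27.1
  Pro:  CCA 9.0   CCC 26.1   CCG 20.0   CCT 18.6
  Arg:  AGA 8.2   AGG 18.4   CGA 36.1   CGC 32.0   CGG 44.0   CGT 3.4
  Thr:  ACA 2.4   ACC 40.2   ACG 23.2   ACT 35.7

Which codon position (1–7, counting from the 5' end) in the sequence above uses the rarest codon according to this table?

2

Codon 1 CCC (Pro): 26.1 per 1000.
Codon 2 GGA (Gly): 4.0 per 1000.
Codon 3 AAA (Lys): 12.4 per 1000.
Codon 4 GGC (Gly): 36.9 per 1000.
Codon 5 CGG (Arg): 44.0 per 1000.
Codon 6 GAG (Glu): 6.6 per 1000.
Codon 7 ACT (Thr): 35.7 per 1000.
Lowest frequency is 4.0 at codon 2.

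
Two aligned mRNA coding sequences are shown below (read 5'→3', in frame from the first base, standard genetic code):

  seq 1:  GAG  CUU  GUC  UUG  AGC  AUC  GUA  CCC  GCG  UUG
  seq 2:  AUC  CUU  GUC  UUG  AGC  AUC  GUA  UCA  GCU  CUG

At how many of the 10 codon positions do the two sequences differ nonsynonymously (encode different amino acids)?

2

Codon 1: GAG Glu / AUC Ile — nonsynonymous.
Codon 2: CUU Leu / CUU Leu — identical.
Codon 3: GUC Val / GUC Val — identical.
Codon 4: UUG Leu / UUG Leu — identical.
Codon 5: AGC Ser / AGC Ser — identical.
Codon 6: AUC Ile / AUC Ile — identical.
Codon 7: GUA Val / GUA Val — identical.
Codon 8: CCC Pro / UCA Ser — nonsynonymous.
Codon 9: GCG Ala / GCU Ala — synonymous.
Codon 10: UUG Leu / CUG Leu — synonymous.
Nonsynonymous differences: 2.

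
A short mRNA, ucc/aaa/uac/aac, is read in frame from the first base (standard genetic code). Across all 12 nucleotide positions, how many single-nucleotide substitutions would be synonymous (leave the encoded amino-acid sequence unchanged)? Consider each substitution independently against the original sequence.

6

Codon 1 (UCC, Ser): 3 synonymous substitutions.
Codon 2 (AAA, Lys): 1 synonymous substitution.
Codon 3 (UAC, Tyr): 1 synonymous substitution.
Codon 4 (AAC, Asn): 1 synonymous substitution.
Total: 3 + 1 + 1 + 1 = 6.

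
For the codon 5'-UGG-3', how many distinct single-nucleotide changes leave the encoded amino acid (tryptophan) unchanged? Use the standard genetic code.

Position 1: none → 0 synonymous.
Position 2: none → 0 synonymous.
Position 3: none → 0 synonymous.
Total: 0 + 0 + 0 = 0.

0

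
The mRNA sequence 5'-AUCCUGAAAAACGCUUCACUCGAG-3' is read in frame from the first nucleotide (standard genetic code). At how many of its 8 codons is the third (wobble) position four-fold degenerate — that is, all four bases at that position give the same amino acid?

Codon 1 AUC (Ile): third position 3-fold.
Codon 2 CUG (Leu): third position 4-fold.
Codon 3 AAA (Lys): third position 2-fold.
Codon 4 AAC (Asn): third position 2-fold.
Codon 5 GCU (Ala): third position 4-fold.
Codon 6 UCA (Ser): third position 4-fold.
Codon 7 CUC (Leu): third position 4-fold.
Codon 8 GAG (Glu): third position 2-fold.
Four-fold degenerate third positions: 4.

4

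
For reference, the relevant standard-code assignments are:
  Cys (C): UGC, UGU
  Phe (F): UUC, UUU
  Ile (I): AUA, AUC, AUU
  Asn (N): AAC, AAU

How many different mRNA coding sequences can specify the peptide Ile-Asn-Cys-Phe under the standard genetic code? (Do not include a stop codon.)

24

Ile: 3 codons.
Asn: 2 codons.
Cys: 2 codons.
Phe: 2 codons.
3 × 2 × 2 × 2 = 24.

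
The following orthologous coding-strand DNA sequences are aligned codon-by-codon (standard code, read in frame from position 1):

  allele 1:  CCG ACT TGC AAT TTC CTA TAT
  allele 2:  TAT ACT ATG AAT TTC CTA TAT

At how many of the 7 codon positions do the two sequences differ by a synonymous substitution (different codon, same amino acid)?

Codon 1: CCG Pro / TAT Tyr — nonsynonymous.
Codon 2: ACT Thr / ACT Thr — identical.
Codon 3: TGC Cys / ATG Met — nonsynonymous.
Codon 4: AAT Asn / AAT Asn — identical.
Codon 5: TTC Phe / TTC Phe — identical.
Codon 6: CTA Leu / CTA Leu — identical.
Codon 7: TAT Tyr / TAT Tyr — identical.
Synonymous differences: 0.

0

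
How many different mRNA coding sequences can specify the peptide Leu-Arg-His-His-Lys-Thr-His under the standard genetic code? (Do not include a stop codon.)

2304

Leu: 6 codons.
Arg: 6 codons.
His: 2 codons.
His: 2 codons.
Lys: 2 codons.
Thr: 4 codons.
His: 2 codons.
6 × 6 × 2 × 2 × 2 × 4 × 2 = 2304.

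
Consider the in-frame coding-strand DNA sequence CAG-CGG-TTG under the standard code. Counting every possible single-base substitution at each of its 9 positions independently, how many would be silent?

Codon 1 (CAG, Gln): 1 synonymous substitution.
Codon 2 (CGG, Arg): 4 synonymous substitutions.
Codon 3 (TTG, Leu): 2 synonymous substitutions.
Total: 1 + 4 + 2 = 7.

7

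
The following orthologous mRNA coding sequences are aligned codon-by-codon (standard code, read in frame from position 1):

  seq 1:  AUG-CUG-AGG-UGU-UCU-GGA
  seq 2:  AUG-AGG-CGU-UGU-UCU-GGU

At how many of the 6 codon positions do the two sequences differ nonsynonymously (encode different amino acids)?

1

Codon 1: AUG Met / AUG Met — identical.
Codon 2: CUG Leu / AGG Arg — nonsynonymous.
Codon 3: AGG Arg / CGU Arg — synonymous.
Codon 4: UGU Cys / UGU Cys — identical.
Codon 5: UCU Ser / UCU Ser — identical.
Codon 6: GGA Gly / GGU Gly — synonymous.
Nonsynonymous differences: 1.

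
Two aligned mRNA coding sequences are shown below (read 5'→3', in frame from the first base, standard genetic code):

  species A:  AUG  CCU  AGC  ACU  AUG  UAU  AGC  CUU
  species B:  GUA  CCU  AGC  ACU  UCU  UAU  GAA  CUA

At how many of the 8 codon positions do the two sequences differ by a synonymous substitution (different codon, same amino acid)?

Codon 1: AUG Met / GUA Val — nonsynonymous.
Codon 2: CCU Pro / CCU Pro — identical.
Codon 3: AGC Ser / AGC Ser — identical.
Codon 4: ACU Thr / ACU Thr — identical.
Codon 5: AUG Met / UCU Ser — nonsynonymous.
Codon 6: UAU Tyr / UAU Tyr — identical.
Codon 7: AGC Ser / GAA Glu — nonsynonymous.
Codon 8: CUU Leu / CUA Leu — synonymous.
Synonymous differences: 1.

1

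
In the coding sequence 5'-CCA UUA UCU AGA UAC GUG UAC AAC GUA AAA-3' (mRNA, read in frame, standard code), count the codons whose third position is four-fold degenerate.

Codon 1 CCA (Pro): third position 4-fold.
Codon 2 UUA (Leu): third position 2-fold.
Codon 3 UCU (Ser): third position 4-fold.
Codon 4 AGA (Arg): third position 2-fold.
Codon 5 UAC (Tyr): third position 2-fold.
Codon 6 GUG (Val): third position 4-fold.
Codon 7 UAC (Tyr): third position 2-fold.
Codon 8 AAC (Asn): third position 2-fold.
Codon 9 GUA (Val): third position 4-fold.
Codon 10 AAA (Lys): third position 2-fold.
Four-fold degenerate third positions: 4.

4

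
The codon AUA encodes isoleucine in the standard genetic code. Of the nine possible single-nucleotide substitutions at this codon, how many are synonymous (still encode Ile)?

Position 1: none → 0 synonymous.
Position 2: none → 0 synonymous.
Position 3: AUU, AUC → 2 synonymous.
Total: 0 + 0 + 2 = 2.

2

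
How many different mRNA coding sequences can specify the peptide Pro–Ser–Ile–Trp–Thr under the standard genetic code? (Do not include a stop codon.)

288

Pro: 4 codons.
Ser: 6 codons.
Ile: 3 codons.
Trp: 1 codon.
Thr: 4 codons.
4 × 6 × 3 × 1 × 4 = 288.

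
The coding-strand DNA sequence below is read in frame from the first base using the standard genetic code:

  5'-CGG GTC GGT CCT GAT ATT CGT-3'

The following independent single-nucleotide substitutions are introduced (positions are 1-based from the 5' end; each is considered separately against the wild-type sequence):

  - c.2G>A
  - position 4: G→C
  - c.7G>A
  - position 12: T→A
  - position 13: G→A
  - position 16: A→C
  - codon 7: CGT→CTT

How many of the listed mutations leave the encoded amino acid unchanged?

1

Codon 1: CGG (Arg) → CAG (Gln) — missense.
Codon 2: GTC (Val) → CTC (Leu) — missense.
Codon 3: GGT (Gly) → AGT (Ser) — missense.
Codon 4: CCT (Pro) → CCA (Pro) — synonymous.
Codon 5: GAT (Asp) → AAT (Asn) — missense.
Codon 6: ATT (Ile) → CTT (Leu) — missense.
Codon 7: CGT (Arg) → CTT (Leu) — missense.
Synonymous: 1 of 7.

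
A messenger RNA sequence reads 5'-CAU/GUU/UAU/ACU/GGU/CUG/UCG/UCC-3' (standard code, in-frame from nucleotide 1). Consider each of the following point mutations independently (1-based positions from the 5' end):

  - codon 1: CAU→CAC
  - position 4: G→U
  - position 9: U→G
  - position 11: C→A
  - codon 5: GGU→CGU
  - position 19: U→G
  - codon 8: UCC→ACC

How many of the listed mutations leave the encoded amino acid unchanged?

Codon 1: CAU (His) → CAC (His) — synonymous.
Codon 2: GUU (Val) → UUU (Phe) — missense.
Codon 3: UAU (Tyr) → UAG (Stop) — nonsense.
Codon 4: ACU (Thr) → AAU (Asn) — missense.
Codon 5: GGU (Gly) → CGU (Arg) — missense.
Codon 7: UCG (Ser) → GCG (Ala) — missense.
Codon 8: UCC (Ser) → ACC (Thr) — missense.
Synonymous: 1 of 7.

1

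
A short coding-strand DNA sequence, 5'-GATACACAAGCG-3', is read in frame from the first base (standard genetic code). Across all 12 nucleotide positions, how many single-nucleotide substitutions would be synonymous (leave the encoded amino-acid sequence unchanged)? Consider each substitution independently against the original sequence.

Codon 1 (GAT, Asp): 1 synonymous substitution.
Codon 2 (ACA, Thr): 3 synonymous substitutions.
Codon 3 (CAA, Gln): 1 synonymous substitution.
Codon 4 (GCG, Ala): 3 synonymous substitutions.
Total: 1 + 3 + 1 + 3 = 8.

8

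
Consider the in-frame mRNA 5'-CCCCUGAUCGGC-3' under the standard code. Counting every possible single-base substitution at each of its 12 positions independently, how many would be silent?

Codon 1 (CCC, Pro): 3 synonymous substitutions.
Codon 2 (CUG, Leu): 4 synonymous substitutions.
Codon 3 (AUC, Ile): 2 synonymous substitutions.
Codon 4 (GGC, Gly): 3 synonymous substitutions.
Total: 3 + 4 + 2 + 3 = 12.

12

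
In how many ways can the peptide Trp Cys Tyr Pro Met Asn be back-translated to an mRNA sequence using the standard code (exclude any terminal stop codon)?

32

Trp: 1 codon.
Cys: 2 codons.
Tyr: 2 codons.
Pro: 4 codons.
Met: 1 codon.
Asn: 2 codons.
1 × 2 × 2 × 4 × 1 × 2 = 32.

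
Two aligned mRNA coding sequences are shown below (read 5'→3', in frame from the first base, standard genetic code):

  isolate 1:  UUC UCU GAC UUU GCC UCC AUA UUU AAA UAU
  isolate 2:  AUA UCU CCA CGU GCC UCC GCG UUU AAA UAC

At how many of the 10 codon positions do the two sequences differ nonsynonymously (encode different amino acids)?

Codon 1: UUC Phe / AUA Ile — nonsynonymous.
Codon 2: UCU Ser / UCU Ser — identical.
Codon 3: GAC Asp / CCA Pro — nonsynonymous.
Codon 4: UUU Phe / CGU Arg — nonsynonymous.
Codon 5: GCC Ala / GCC Ala — identical.
Codon 6: UCC Ser / UCC Ser — identical.
Codon 7: AUA Ile / GCG Ala — nonsynonymous.
Codon 8: UUU Phe / UUU Phe — identical.
Codon 9: AAA Lys / AAA Lys — identical.
Codon 10: UAU Tyr / UAC Tyr — synonymous.
Nonsynonymous differences: 4.

4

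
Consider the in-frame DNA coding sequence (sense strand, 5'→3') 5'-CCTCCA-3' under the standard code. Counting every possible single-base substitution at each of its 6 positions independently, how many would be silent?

6

Codon 1 (CCT, Pro): 3 synonymous substitutions.
Codon 2 (CCA, Pro): 3 synonymous substitutions.
Total: 3 + 3 = 6.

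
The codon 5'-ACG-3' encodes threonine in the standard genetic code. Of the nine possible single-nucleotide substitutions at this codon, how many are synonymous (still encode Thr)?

3

Position 1: none → 0 synonymous.
Position 2: none → 0 synonymous.
Position 3: ACU, ACC, ACA → 3 synonymous.
Total: 0 + 0 + 3 = 3.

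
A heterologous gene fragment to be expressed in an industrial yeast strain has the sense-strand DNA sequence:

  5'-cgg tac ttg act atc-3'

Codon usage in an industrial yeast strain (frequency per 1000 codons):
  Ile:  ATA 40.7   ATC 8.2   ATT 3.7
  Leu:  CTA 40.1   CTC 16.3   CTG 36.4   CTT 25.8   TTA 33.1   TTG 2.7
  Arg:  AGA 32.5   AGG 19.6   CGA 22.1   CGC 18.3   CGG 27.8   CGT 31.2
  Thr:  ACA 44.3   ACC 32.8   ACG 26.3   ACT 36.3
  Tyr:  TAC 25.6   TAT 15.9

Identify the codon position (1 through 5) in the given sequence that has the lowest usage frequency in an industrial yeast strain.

3

Codon 1 CGG (Arg): 27.8 per 1000.
Codon 2 TAC (Tyr): 25.6 per 1000.
Codon 3 TTG (Leu): 2.7 per 1000.
Codon 4 ACT (Thr): 36.3 per 1000.
Codon 5 ATC (Ile): 8.2 per 1000.
Lowest frequency is 2.7 at codon 3.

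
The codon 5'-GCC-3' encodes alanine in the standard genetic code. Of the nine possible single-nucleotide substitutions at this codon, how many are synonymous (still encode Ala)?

3

Position 1: none → 0 synonymous.
Position 2: none → 0 synonymous.
Position 3: GCT, GCA, GCG → 3 synonymous.
Total: 0 + 0 + 3 = 3.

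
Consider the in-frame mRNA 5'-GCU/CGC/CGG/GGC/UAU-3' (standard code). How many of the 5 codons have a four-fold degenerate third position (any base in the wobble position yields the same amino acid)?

Codon 1 GCU (Ala): third position 4-fold.
Codon 2 CGC (Arg): third position 4-fold.
Codon 3 CGG (Arg): third position 4-fold.
Codon 4 GGC (Gly): third position 4-fold.
Codon 5 UAU (Tyr): third position 2-fold.
Four-fold degenerate third positions: 4.

4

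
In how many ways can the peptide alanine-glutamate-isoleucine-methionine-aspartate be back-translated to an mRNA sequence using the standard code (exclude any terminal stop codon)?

Ala: 4 codons.
Glu: 2 codons.
Ile: 3 codons.
Met: 1 codon.
Asp: 2 codons.
4 × 2 × 3 × 1 × 2 = 48.

48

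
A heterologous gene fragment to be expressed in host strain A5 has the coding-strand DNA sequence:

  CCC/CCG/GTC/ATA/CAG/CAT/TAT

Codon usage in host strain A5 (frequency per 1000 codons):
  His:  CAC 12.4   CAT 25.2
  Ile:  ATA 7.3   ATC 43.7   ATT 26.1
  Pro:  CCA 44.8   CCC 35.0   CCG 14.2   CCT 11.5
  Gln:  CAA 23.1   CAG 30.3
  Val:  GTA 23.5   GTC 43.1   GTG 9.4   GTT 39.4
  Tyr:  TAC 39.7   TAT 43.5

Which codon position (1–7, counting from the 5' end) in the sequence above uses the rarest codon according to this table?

4

Codon 1 CCC (Pro): 35.0 per 1000.
Codon 2 CCG (Pro): 14.2 per 1000.
Codon 3 GTC (Val): 43.1 per 1000.
Codon 4 ATA (Ile): 7.3 per 1000.
Codon 5 CAG (Gln): 30.3 per 1000.
Codon 6 CAT (His): 25.2 per 1000.
Codon 7 TAT (Tyr): 43.5 per 1000.
Lowest frequency is 7.3 at codon 4.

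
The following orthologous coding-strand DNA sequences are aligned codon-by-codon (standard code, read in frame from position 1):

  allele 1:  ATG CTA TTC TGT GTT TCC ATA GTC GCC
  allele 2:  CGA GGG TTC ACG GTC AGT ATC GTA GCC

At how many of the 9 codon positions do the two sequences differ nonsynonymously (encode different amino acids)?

3

Codon 1: ATG Met / CGA Arg — nonsynonymous.
Codon 2: CTA Leu / GGG Gly — nonsynonymous.
Codon 3: TTC Phe / TTC Phe — identical.
Codon 4: TGT Cys / ACG Thr — nonsynonymous.
Codon 5: GTT Val / GTC Val — synonymous.
Codon 6: TCC Ser / AGT Ser — synonymous.
Codon 7: ATA Ile / ATC Ile — synonymous.
Codon 8: GTC Val / GTA Val — synonymous.
Codon 9: GCC Ala / GCC Ala — identical.
Nonsynonymous differences: 3.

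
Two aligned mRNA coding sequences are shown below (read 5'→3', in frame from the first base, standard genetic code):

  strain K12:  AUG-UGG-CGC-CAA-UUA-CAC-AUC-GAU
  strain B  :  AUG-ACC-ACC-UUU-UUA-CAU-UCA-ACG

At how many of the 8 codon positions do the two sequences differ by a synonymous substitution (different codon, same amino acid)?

Codon 1: AUG Met / AUG Met — identical.
Codon 2: UGG Trp / ACC Thr — nonsynonymous.
Codon 3: CGC Arg / ACC Thr — nonsynonymous.
Codon 4: CAA Gln / UUU Phe — nonsynonymous.
Codon 5: UUA Leu / UUA Leu — identical.
Codon 6: CAC His / CAU His — synonymous.
Codon 7: AUC Ile / UCA Ser — nonsynonymous.
Codon 8: GAU Asp / ACG Thr — nonsynonymous.
Synonymous differences: 1.

1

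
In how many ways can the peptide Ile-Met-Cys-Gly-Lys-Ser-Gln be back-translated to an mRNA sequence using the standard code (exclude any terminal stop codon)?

Ile: 3 codons.
Met: 1 codon.
Cys: 2 codons.
Gly: 4 codons.
Lys: 2 codons.
Ser: 6 codons.
Gln: 2 codons.
3 × 1 × 2 × 4 × 2 × 6 × 2 = 576.

576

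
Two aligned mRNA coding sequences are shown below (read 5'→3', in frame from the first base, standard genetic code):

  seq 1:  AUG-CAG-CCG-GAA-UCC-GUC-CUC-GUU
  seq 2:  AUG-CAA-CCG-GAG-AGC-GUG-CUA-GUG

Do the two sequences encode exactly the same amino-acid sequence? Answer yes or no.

Codon 1: AUG Met / AUG Met — identical.
Codon 2: CAG Gln / CAA Gln — synonymous.
Codon 3: CCG Pro / CCG Pro — identical.
Codon 4: GAA Glu / GAG Glu — synonymous.
Codon 5: UCC Ser / AGC Ser — synonymous.
Codon 6: GUC Val / GUG Val — synonymous.
Codon 7: CUC Leu / CUA Leu — synonymous.
Codon 8: GUU Val / GUG Val — synonymous.
Nonsynonymous differences: 0 → same protein.

yes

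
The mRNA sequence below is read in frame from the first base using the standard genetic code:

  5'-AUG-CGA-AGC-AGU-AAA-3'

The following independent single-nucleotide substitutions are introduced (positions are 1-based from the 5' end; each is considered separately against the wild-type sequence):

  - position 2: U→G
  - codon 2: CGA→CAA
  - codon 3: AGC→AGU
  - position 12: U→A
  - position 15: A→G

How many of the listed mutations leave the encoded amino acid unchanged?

Codon 1: AUG (Met) → AGG (Arg) — missense.
Codon 2: CGA (Arg) → CAA (Gln) — missense.
Codon 3: AGC (Ser) → AGU (Ser) — synonymous.
Codon 4: AGU (Ser) → AGA (Arg) — missense.
Codon 5: AAA (Lys) → AAG (Lys) — synonymous.
Synonymous: 2 of 5.

2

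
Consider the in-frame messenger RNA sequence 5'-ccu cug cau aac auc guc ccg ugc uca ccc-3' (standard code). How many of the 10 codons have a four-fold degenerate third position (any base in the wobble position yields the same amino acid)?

Codon 1 CCU (Pro): third position 4-fold.
Codon 2 CUG (Leu): third position 4-fold.
Codon 3 CAU (His): third position 2-fold.
Codon 4 AAC (Asn): third position 2-fold.
Codon 5 AUC (Ile): third position 3-fold.
Codon 6 GUC (Val): third position 4-fold.
Codon 7 CCG (Pro): third position 4-fold.
Codon 8 UGC (Cys): third position 2-fold.
Codon 9 UCA (Ser): third position 4-fold.
Codon 10 CCC (Pro): third position 4-fold.
Four-fold degenerate third positions: 6.

6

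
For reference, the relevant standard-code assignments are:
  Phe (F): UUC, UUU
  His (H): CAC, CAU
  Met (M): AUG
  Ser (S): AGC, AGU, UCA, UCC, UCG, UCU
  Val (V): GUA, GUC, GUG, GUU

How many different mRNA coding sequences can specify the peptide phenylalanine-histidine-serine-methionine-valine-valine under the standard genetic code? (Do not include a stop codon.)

Phe: 2 codons.
His: 2 codons.
Ser: 6 codons.
Met: 1 codon.
Val: 4 codons.
Val: 4 codons.
2 × 2 × 6 × 1 × 4 × 4 = 384.

384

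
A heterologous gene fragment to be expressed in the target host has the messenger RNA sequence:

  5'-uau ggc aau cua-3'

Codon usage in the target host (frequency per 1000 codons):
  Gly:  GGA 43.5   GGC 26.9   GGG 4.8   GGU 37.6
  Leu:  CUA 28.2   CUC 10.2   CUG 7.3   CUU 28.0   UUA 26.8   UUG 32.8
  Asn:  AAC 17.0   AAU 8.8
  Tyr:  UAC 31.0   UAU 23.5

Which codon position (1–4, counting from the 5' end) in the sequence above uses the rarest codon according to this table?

Codon 1 UAU (Tyr): 23.5 per 1000.
Codon 2 GGC (Gly): 26.9 per 1000.
Codon 3 AAU (Asn): 8.8 per 1000.
Codon 4 CUA (Leu): 28.2 per 1000.
Lowest frequency is 8.8 at codon 3.

3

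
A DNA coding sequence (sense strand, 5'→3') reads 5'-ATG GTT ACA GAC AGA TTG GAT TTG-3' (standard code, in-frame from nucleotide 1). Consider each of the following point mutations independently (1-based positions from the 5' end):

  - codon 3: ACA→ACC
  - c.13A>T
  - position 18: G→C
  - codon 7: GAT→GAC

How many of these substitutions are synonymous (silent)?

Codon 3: ACA (Thr) → ACC (Thr) — synonymous.
Codon 5: AGA (Arg) → TGA (Stop) — nonsense.
Codon 6: TTG (Leu) → TTC (Phe) — missense.
Codon 7: GAT (Asp) → GAC (Asp) — synonymous.
Synonymous: 2 of 4.

2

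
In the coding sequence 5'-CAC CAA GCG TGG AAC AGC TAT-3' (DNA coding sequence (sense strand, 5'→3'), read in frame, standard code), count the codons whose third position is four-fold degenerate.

1

Codon 1 CAC (His): third position 2-fold.
Codon 2 CAA (Gln): third position 2-fold.
Codon 3 GCG (Ala): third position 4-fold.
Codon 4 TGG (Trp): third position 1-fold.
Codon 5 AAC (Asn): third position 2-fold.
Codon 6 AGC (Ser): third position 2-fold.
Codon 7 TAT (Tyr): third position 2-fold.
Four-fold degenerate third positions: 1.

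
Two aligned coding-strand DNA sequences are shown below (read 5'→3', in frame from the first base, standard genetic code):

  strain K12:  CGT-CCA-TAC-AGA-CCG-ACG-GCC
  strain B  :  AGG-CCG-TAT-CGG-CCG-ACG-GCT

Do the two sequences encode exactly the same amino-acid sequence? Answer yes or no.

yes

Codon 1: CGT Arg / AGG Arg — synonymous.
Codon 2: CCA Pro / CCG Pro — synonymous.
Codon 3: TAC Tyr / TAT Tyr — synonymous.
Codon 4: AGA Arg / CGG Arg — synonymous.
Codon 5: CCG Pro / CCG Pro — identical.
Codon 6: ACG Thr / ACG Thr — identical.
Codon 7: GCC Ala / GCT Ala — synonymous.
Nonsynonymous differences: 0 → same protein.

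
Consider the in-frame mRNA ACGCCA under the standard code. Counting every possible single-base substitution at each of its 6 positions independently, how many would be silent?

Codon 1 (ACG, Thr): 3 synonymous substitutions.
Codon 2 (CCA, Pro): 3 synonymous substitutions.
Total: 3 + 3 = 6.

6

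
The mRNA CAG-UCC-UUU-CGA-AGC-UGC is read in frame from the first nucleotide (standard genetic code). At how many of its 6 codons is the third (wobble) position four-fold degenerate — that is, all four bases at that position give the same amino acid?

2

Codon 1 CAG (Gln): third position 2-fold.
Codon 2 UCC (Ser): third position 4-fold.
Codon 3 UUU (Phe): third position 2-fold.
Codon 4 CGA (Arg): third position 4-fold.
Codon 5 AGC (Ser): third position 2-fold.
Codon 6 UGC (Cys): third position 2-fold.
Four-fold degenerate third positions: 2.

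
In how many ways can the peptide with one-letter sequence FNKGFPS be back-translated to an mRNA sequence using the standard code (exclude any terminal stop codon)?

1536

Phe: 2 codons.
Asn: 2 codons.
Lys: 2 codons.
Gly: 4 codons.
Phe: 2 codons.
Pro: 4 codons.
Ser: 6 codons.
2 × 2 × 2 × 4 × 2 × 4 × 6 = 1536.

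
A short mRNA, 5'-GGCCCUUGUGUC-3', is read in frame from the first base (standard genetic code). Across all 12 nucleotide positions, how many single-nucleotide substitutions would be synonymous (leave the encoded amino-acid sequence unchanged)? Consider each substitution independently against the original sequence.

Codon 1 (GGC, Gly): 3 synonymous substitutions.
Codon 2 (CCU, Pro): 3 synonymous substitutions.
Codon 3 (UGU, Cys): 1 synonymous substitution.
Codon 4 (GUC, Val): 3 synonymous substitutions.
Total: 3 + 3 + 1 + 3 = 10.

10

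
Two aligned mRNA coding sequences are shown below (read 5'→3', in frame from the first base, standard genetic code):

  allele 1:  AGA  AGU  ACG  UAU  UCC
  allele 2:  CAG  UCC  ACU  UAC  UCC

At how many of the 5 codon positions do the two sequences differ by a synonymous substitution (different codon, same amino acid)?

Codon 1: AGA Arg / CAG Gln — nonsynonymous.
Codon 2: AGU Ser / UCC Ser — synonymous.
Codon 3: ACG Thr / ACU Thr — synonymous.
Codon 4: UAU Tyr / UAC Tyr — synonymous.
Codon 5: UCC Ser / UCC Ser — identical.
Synonymous differences: 3.

3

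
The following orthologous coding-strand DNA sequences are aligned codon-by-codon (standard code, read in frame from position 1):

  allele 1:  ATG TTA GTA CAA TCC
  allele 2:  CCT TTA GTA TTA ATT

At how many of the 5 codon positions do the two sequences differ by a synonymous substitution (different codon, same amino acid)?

Codon 1: ATG Met / CCT Pro — nonsynonymous.
Codon 2: TTA Leu / TTA Leu — identical.
Codon 3: GTA Val / GTA Val — identical.
Codon 4: CAA Gln / TTA Leu — nonsynonymous.
Codon 5: TCC Ser / ATT Ile — nonsynonymous.
Synonymous differences: 0.

0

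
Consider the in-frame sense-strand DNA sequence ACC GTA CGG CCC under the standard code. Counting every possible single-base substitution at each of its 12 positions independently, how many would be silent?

Codon 1 (ACC, Thr): 3 synonymous substitutions.
Codon 2 (GTA, Val): 3 synonymous substitutions.
Codon 3 (CGG, Arg): 4 synonymous substitutions.
Codon 4 (CCC, Pro): 3 synonymous substitutions.
Total: 3 + 3 + 4 + 3 = 13.

13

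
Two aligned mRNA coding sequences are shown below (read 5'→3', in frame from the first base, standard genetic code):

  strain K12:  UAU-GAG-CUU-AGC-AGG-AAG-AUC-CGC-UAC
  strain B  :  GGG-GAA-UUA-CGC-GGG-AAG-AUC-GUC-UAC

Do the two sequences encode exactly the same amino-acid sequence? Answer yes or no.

no

Codon 1: UAU Tyr / GGG Gly — nonsynonymous.
Codon 2: GAG Glu / GAA Glu — synonymous.
Codon 3: CUU Leu / UUA Leu — synonymous.
Codon 4: AGC Ser / CGC Arg — nonsynonymous.
Codon 5: AGG Arg / GGG Gly — nonsynonymous.
Codon 6: AAG Lys / AAG Lys — identical.
Codon 7: AUC Ile / AUC Ile — identical.
Codon 8: CGC Arg / GUC Val — nonsynonymous.
Codon 9: UAC Tyr / UAC Tyr — identical.
Nonsynonymous differences: 4 → different protein.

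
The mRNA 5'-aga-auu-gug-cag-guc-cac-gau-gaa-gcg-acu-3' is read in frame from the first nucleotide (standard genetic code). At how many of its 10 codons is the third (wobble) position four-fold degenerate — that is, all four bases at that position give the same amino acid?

4

Codon 1 AGA (Arg): third position 2-fold.
Codon 2 AUU (Ile): third position 3-fold.
Codon 3 GUG (Val): third position 4-fold.
Codon 4 CAG (Gln): third position 2-fold.
Codon 5 GUC (Val): third position 4-fold.
Codon 6 CAC (His): third position 2-fold.
Codon 7 GAU (Asp): third position 2-fold.
Codon 8 GAA (Glu): third position 2-fold.
Codon 9 GCG (Ala): third position 4-fold.
Codon 10 ACU (Thr): third position 4-fold.
Four-fold degenerate third positions: 4.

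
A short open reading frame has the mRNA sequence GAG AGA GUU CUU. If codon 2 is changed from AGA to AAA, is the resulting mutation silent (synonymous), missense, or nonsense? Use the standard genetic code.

missense

Position 5 falls in codon 2: AGA → Arg.
After the substitution the codon is AAA → Lys.
Arg ≠ Lys, so this is a missense mutation.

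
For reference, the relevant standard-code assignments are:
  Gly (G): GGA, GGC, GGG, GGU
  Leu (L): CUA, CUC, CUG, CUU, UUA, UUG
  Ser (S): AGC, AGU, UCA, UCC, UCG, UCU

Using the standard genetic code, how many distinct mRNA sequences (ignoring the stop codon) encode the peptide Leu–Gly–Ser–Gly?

576

Leu: 6 codons.
Gly: 4 codons.
Ser: 6 codons.
Gly: 4 codons.
6 × 4 × 6 × 4 = 576.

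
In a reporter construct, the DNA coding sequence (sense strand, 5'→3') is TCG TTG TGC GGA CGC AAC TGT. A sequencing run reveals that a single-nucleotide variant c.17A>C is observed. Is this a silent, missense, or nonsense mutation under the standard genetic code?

missense

Position 17 falls in codon 6: AAC → Asn.
After the substitution the codon is ACC → Thr.
Asn ≠ Thr, so this is a missense mutation.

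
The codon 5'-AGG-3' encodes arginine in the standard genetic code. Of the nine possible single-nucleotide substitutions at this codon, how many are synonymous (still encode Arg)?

2

Position 1: CGG → 1 synonymous.
Position 2: none → 0 synonymous.
Position 3: AGA → 1 synonymous.
Total: 1 + 0 + 1 = 2.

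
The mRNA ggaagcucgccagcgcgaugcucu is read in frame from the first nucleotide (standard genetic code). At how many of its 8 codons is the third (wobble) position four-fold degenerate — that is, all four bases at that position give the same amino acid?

6

Codon 1 GGA (Gly): third position 4-fold.
Codon 2 AGC (Ser): third position 2-fold.
Codon 3 UCG (Ser): third position 4-fold.
Codon 4 CCA (Pro): third position 4-fold.
Codon 5 GCG (Ala): third position 4-fold.
Codon 6 CGA (Arg): third position 4-fold.
Codon 7 UGC (Cys): third position 2-fold.
Codon 8 UCU (Ser): third position 4-fold.
Four-fold degenerate third positions: 6.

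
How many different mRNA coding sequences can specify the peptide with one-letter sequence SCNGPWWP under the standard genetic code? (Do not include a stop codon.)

Ser: 6 codons.
Cys: 2 codons.
Asn: 2 codons.
Gly: 4 codons.
Pro: 4 codons.
Trp: 1 codon.
Trp: 1 codon.
Pro: 4 codons.
6 × 2 × 2 × 4 × 4 × 1 × 1 × 4 = 1536.

1536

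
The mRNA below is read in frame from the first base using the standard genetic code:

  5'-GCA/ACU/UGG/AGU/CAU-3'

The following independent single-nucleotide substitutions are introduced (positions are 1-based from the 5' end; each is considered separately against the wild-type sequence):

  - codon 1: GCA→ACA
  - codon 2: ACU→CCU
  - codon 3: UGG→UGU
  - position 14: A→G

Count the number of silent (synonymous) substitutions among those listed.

0

Codon 1: GCA (Ala) → ACA (Thr) — missense.
Codon 2: ACU (Thr) → CCU (Pro) — missense.
Codon 3: UGG (Trp) → UGU (Cys) — missense.
Codon 5: CAU (His) → CGU (Arg) — missense.
Synonymous: 0 of 4.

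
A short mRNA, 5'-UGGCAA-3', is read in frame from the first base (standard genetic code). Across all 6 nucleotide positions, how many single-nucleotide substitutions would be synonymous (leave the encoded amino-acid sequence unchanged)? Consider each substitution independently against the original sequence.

Codon 1 (UGG, Trp): 0 synonymous substitutions.
Codon 2 (CAA, Gln): 1 synonymous substitution.
Total: 0 + 1 = 1.

1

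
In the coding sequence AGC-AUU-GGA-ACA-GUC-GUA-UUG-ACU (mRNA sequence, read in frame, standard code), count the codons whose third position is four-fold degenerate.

5

Codon 1 AGC (Ser): third position 2-fold.
Codon 2 AUU (Ile): third position 3-fold.
Codon 3 GGA (Gly): third position 4-fold.
Codon 4 ACA (Thr): third position 4-fold.
Codon 5 GUC (Val): third position 4-fold.
Codon 6 GUA (Val): third position 4-fold.
Codon 7 UUG (Leu): third position 2-fold.
Codon 8 ACU (Thr): third position 4-fold.
Four-fold degenerate third positions: 5.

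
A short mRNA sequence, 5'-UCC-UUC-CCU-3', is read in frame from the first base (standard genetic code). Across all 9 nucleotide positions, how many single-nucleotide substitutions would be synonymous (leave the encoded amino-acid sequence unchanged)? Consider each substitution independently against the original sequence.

7

Codon 1 (UCC, Ser): 3 synonymous substitutions.
Codon 2 (UUC, Phe): 1 synonymous substitution.
Codon 3 (CCU, Pro): 3 synonymous substitutions.
Total: 3 + 1 + 3 = 7.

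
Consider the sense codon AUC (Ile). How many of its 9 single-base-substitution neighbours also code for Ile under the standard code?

Position 1: none → 0 synonymous.
Position 2: none → 0 synonymous.
Position 3: AUU, AUA → 2 synonymous.
Total: 0 + 0 + 2 = 2.

2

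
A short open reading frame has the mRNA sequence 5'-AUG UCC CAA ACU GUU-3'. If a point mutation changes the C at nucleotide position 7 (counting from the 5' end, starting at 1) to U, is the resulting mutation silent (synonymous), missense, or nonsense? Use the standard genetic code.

nonsense

Position 7 falls in codon 3: CAA → Gln.
After the substitution the codon is UAA → Stop.
The new codon is a stop codon, so this is a nonsense mutation.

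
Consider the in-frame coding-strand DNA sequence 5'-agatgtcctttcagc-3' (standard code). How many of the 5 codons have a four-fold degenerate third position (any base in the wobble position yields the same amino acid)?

Codon 1 AGA (Arg): third position 2-fold.
Codon 2 TGT (Cys): third position 2-fold.
Codon 3 CCT (Pro): third position 4-fold.
Codon 4 TTC (Phe): third position 2-fold.
Codon 5 AGC (Ser): third position 2-fold.
Four-fold degenerate third positions: 1.

1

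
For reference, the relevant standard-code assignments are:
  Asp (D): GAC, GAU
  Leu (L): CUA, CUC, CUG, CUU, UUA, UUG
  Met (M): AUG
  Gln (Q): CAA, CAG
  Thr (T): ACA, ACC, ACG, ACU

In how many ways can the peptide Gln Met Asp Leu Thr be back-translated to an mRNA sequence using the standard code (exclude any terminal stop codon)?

Gln: 2 codons.
Met: 1 codon.
Asp: 2 codons.
Leu: 6 codons.
Thr: 4 codons.
2 × 1 × 2 × 6 × 4 = 96.

96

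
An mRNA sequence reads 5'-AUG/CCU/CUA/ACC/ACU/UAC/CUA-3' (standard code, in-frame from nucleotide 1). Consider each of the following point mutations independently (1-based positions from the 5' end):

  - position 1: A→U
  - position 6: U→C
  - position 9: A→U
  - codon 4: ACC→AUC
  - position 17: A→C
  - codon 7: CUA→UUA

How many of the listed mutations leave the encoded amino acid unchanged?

Codon 1: AUG (Met) → UUG (Leu) — missense.
Codon 2: CCU (Pro) → CCC (Pro) — synonymous.
Codon 3: CUA (Leu) → CUU (Leu) — synonymous.
Codon 4: ACC (Thr) → AUC (Ile) — missense.
Codon 6: UAC (Tyr) → UCC (Ser) — missense.
Codon 7: CUA (Leu) → UUA (Leu) — synonymous.
Synonymous: 3 of 6.

3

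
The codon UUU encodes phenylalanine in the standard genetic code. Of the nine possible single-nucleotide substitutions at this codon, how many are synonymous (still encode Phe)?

1

Position 1: none → 0 synonymous.
Position 2: none → 0 synonymous.
Position 3: UUC → 1 synonymous.
Total: 0 + 0 + 1 = 1.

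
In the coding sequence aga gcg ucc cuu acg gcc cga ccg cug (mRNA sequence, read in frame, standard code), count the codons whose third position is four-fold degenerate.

Codon 1 AGA (Arg): third position 2-fold.
Codon 2 GCG (Ala): third position 4-fold.
Codon 3 UCC (Ser): third position 4-fold.
Codon 4 CUU (Leu): third position 4-fold.
Codon 5 ACG (Thr): third position 4-fold.
Codon 6 GCC (Ala): third position 4-fold.
Codon 7 CGA (Arg): third position 4-fold.
Codon 8 CCG (Pro): third position 4-fold.
Codon 9 CUG (Leu): third position 4-fold.
Four-fold degenerate third positions: 8.

8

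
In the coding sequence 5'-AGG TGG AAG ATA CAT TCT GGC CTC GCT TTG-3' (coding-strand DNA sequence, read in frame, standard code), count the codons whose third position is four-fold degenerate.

4

Codon 1 AGG (Arg): third position 2-fold.
Codon 2 TGG (Trp): third position 1-fold.
Codon 3 AAG (Lys): third position 2-fold.
Codon 4 ATA (Ile): third position 3-fold.
Codon 5 CAT (His): third position 2-fold.
Codon 6 TCT (Ser): third position 4-fold.
Codon 7 GGC (Gly): third position 4-fold.
Codon 8 CTC (Leu): third position 4-fold.
Codon 9 GCT (Ala): third position 4-fold.
Codon 10 TTG (Leu): third position 2-fold.
Four-fold degenerate third positions: 4.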